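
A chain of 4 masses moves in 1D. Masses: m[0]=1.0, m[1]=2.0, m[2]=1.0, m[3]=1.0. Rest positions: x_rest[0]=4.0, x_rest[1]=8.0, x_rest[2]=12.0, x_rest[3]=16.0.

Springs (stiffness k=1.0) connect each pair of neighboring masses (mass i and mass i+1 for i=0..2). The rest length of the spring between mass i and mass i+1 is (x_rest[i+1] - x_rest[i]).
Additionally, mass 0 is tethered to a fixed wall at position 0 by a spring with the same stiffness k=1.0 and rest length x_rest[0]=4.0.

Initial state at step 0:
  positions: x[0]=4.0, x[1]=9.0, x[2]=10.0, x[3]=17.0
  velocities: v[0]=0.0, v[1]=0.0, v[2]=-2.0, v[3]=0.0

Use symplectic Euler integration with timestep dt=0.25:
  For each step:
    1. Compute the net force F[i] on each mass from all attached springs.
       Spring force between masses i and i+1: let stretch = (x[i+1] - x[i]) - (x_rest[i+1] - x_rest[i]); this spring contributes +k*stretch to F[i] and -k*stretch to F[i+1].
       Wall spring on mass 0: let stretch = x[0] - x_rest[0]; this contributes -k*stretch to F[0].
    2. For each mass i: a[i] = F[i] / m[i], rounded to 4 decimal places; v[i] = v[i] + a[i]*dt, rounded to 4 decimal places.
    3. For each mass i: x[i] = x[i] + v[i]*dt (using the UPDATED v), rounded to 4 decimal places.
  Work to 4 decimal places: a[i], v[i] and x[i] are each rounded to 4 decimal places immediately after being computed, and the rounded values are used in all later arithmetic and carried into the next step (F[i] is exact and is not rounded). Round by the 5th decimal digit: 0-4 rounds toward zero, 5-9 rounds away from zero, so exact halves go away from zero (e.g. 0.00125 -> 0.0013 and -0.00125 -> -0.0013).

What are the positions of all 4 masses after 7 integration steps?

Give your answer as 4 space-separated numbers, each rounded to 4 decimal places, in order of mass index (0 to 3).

Step 0: x=[4.0000 9.0000 10.0000 17.0000] v=[0.0000 0.0000 -2.0000 0.0000]
Step 1: x=[4.0625 8.8750 9.8750 16.8125] v=[0.2500 -0.5000 -0.5000 -0.7500]
Step 2: x=[4.1719 8.6309 10.1211 16.4414] v=[0.4375 -0.9766 0.9844 -1.4844]
Step 3: x=[4.2992 8.2940 10.6691 15.9253] v=[0.5093 -1.3477 2.1919 -2.0645]
Step 4: x=[4.4075 7.9065 11.3972 15.3307] v=[0.4332 -1.5502 2.9122 -2.3786]
Step 5: x=[4.4590 7.5187 12.1529 14.7402] v=[0.2061 -1.5513 3.0229 -2.3620]
Step 6: x=[4.4231 7.1801 12.7807 14.2380] v=[-0.1437 -1.3545 2.5112 -2.0088]
Step 7: x=[4.2831 6.9303 13.1496 13.8947] v=[-0.5602 -0.9991 1.4754 -1.3731]

Answer: 4.2831 6.9303 13.1496 13.8947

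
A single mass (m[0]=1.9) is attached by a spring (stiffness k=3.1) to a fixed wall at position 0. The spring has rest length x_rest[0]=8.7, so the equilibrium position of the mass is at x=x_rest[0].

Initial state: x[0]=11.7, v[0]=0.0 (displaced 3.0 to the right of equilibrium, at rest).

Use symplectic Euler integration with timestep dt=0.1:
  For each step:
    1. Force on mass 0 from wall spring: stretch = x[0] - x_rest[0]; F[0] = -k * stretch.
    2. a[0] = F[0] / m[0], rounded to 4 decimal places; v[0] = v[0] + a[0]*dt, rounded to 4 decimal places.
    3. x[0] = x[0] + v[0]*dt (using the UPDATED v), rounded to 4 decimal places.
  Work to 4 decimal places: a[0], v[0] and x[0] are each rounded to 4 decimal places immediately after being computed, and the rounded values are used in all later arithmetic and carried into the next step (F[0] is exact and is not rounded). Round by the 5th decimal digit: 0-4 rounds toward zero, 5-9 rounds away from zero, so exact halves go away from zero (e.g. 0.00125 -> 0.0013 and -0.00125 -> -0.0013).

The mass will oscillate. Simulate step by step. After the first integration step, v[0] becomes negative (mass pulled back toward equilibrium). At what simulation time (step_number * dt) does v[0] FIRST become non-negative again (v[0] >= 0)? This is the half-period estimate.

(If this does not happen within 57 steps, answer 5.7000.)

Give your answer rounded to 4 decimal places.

Step 0: x=[11.7000] v=[0.0000]
Step 1: x=[11.6511] v=[-0.4895]
Step 2: x=[11.5540] v=[-0.9710]
Step 3: x=[11.4103] v=[-1.4367]
Step 4: x=[11.2224] v=[-1.8789]
Step 5: x=[10.9934] v=[-2.2905]
Step 6: x=[10.7269] v=[-2.6647]
Step 7: x=[10.4274] v=[-2.9954]
Step 8: x=[10.0997] v=[-3.2772]
Step 9: x=[9.7491] v=[-3.5056]
Step 10: x=[9.3814] v=[-3.6768]
Step 11: x=[9.0026] v=[-3.7880]
Step 12: x=[8.6189] v=[-3.8374]
Step 13: x=[8.2365] v=[-3.8242]
Step 14: x=[7.8616] v=[-3.7486]
Step 15: x=[7.5004] v=[-3.6118]
Step 16: x=[7.1588] v=[-3.4161]
Step 17: x=[6.8423] v=[-3.1646]
Step 18: x=[6.5562] v=[-2.8615]
Step 19: x=[6.3050] v=[-2.5117]
Step 20: x=[6.0929] v=[-2.1209]
Step 21: x=[5.9234] v=[-1.6955]
Step 22: x=[5.7992] v=[-1.2425]
Step 23: x=[5.7223] v=[-0.7692]
Step 24: x=[5.6940] v=[-0.2834]
Step 25: x=[5.7147] v=[0.2071]
First v>=0 after going negative at step 25, time=2.5000

Answer: 2.5000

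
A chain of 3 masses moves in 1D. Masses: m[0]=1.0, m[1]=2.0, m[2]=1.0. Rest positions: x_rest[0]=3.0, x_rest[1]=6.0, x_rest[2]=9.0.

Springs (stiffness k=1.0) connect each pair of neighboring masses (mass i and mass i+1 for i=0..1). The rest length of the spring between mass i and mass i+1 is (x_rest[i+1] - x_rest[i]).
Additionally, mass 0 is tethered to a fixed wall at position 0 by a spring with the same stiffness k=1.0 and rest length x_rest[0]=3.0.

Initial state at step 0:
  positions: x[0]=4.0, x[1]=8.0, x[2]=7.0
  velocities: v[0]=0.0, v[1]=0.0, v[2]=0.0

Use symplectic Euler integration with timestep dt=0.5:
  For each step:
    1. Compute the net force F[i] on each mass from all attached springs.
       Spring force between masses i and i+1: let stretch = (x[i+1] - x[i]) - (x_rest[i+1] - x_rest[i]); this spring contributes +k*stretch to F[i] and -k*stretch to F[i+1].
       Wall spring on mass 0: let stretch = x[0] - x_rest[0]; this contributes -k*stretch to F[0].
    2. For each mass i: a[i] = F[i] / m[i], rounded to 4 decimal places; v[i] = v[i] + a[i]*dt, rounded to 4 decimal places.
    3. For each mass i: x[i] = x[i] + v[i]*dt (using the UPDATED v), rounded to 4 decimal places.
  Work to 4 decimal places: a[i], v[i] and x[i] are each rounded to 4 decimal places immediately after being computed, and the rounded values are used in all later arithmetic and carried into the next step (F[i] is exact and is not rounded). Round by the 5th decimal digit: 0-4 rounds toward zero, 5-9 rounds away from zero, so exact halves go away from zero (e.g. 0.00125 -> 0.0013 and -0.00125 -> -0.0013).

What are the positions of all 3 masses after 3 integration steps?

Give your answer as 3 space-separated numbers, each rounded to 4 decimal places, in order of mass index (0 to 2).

Answer: 3.3672 5.5157 11.1407

Derivation:
Step 0: x=[4.0000 8.0000 7.0000] v=[0.0000 0.0000 0.0000]
Step 1: x=[4.0000 7.3750 8.0000] v=[0.0000 -1.2500 2.0000]
Step 2: x=[3.8438 6.4063 9.5938] v=[-0.3125 -1.9375 3.1875]
Step 3: x=[3.3672 5.5157 11.1407] v=[-0.9532 -1.7813 3.0938]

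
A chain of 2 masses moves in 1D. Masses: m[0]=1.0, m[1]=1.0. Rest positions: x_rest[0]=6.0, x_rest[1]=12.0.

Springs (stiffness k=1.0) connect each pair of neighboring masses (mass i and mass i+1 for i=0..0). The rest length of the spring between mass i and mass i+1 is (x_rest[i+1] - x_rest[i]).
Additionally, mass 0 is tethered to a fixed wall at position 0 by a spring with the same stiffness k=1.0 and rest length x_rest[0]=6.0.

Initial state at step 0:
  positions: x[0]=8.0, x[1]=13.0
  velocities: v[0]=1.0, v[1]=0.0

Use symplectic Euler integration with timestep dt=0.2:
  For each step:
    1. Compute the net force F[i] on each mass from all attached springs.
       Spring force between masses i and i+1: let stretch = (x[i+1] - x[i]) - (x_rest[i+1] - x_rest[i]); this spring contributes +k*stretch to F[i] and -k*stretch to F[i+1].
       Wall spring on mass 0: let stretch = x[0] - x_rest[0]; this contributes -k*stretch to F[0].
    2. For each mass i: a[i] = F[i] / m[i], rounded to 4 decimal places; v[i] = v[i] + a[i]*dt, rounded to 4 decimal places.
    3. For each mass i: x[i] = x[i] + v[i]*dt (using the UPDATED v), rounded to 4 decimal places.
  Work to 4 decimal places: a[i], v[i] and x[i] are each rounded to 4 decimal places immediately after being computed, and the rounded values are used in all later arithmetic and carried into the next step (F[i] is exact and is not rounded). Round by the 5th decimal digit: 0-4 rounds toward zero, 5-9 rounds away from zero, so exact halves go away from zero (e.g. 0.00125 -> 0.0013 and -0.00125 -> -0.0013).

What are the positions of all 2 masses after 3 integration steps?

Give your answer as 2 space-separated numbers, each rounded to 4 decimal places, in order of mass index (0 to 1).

Step 0: x=[8.0000 13.0000] v=[1.0000 0.0000]
Step 1: x=[8.0800 13.0400] v=[0.4000 0.2000]
Step 2: x=[8.0352 13.1216] v=[-0.2240 0.4080]
Step 3: x=[7.8724 13.2397] v=[-0.8138 0.5907]

Answer: 7.8724 13.2397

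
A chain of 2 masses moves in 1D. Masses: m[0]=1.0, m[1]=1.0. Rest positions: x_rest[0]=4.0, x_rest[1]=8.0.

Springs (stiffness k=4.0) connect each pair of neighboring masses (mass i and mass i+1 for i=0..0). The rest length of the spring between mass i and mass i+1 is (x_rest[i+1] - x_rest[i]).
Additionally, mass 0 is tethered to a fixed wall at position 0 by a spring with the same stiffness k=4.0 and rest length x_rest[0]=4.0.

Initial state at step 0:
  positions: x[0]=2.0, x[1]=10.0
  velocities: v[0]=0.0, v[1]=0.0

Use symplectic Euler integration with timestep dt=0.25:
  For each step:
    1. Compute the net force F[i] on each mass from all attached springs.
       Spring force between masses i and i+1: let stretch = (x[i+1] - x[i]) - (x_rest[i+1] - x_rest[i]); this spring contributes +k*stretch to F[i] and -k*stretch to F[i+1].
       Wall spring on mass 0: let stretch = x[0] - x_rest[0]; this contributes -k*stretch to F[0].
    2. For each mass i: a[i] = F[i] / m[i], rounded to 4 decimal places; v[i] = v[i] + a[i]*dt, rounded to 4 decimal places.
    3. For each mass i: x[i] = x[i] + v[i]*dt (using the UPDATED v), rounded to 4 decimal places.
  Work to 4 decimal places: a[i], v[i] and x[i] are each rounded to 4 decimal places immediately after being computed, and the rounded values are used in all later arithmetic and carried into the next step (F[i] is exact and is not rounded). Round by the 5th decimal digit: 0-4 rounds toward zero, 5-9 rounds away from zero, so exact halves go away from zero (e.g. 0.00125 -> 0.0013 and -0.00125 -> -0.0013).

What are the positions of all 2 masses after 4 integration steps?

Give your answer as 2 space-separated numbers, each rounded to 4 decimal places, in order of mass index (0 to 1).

Step 0: x=[2.0000 10.0000] v=[0.0000 0.0000]
Step 1: x=[3.5000 9.0000] v=[6.0000 -4.0000]
Step 2: x=[5.5000 7.6250] v=[8.0000 -5.5000]
Step 3: x=[6.6563 6.7188] v=[4.6250 -3.6250]
Step 4: x=[6.1641 6.7969] v=[-1.9688 0.3125]

Answer: 6.1641 6.7969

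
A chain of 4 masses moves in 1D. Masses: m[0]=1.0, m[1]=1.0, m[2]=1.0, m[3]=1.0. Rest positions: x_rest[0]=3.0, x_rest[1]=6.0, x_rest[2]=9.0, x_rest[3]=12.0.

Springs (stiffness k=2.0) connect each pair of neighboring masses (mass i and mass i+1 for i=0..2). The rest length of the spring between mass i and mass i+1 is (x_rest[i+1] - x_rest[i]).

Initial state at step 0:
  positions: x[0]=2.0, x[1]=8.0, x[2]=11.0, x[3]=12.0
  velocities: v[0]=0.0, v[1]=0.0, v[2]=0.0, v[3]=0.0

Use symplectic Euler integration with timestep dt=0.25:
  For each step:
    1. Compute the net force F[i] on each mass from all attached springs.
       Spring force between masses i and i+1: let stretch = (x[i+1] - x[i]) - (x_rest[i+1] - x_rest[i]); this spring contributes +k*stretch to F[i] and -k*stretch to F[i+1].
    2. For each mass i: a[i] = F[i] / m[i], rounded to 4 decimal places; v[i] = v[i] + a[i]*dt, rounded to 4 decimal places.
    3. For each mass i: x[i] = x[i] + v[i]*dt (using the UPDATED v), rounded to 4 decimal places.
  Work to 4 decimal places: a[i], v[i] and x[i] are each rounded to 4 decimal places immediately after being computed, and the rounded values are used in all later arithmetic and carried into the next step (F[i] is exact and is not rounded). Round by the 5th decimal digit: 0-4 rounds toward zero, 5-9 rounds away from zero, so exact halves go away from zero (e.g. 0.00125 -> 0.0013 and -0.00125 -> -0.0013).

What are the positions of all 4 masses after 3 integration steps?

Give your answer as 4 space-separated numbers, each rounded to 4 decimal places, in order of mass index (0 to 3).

Answer: 3.8067 6.2637 9.7285 13.2012

Derivation:
Step 0: x=[2.0000 8.0000 11.0000 12.0000] v=[0.0000 0.0000 0.0000 0.0000]
Step 1: x=[2.3750 7.6250 10.7500 12.2500] v=[1.5000 -1.5000 -1.0000 1.0000]
Step 2: x=[3.0313 6.9844 10.2969 12.6875] v=[2.6250 -2.5625 -1.8125 1.7500]
Step 3: x=[3.8067 6.2637 9.7285 13.2012] v=[3.1016 -2.8828 -2.2735 2.0547]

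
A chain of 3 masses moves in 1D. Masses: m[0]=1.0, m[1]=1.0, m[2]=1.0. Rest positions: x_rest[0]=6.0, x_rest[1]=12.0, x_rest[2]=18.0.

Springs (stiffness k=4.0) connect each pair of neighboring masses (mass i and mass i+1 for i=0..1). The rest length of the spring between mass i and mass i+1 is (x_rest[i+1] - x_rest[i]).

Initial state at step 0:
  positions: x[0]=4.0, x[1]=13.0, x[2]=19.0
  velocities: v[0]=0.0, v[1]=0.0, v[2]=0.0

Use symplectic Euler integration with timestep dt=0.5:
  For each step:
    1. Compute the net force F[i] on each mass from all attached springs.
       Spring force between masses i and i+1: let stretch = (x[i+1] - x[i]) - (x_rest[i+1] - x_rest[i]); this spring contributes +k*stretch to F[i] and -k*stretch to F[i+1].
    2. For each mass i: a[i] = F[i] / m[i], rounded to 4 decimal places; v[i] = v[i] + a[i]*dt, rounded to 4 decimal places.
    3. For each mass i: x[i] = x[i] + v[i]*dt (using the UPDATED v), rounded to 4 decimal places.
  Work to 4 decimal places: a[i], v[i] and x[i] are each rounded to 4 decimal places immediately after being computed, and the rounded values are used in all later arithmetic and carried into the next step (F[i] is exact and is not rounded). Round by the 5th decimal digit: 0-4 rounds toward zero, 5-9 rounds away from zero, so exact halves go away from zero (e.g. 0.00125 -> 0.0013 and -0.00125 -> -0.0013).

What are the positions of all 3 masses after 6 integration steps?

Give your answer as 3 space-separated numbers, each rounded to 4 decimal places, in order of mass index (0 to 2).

Answer: 4.0000 13.0000 19.0000

Derivation:
Step 0: x=[4.0000 13.0000 19.0000] v=[0.0000 0.0000 0.0000]
Step 1: x=[7.0000 10.0000 19.0000] v=[6.0000 -6.0000 0.0000]
Step 2: x=[7.0000 13.0000 16.0000] v=[0.0000 6.0000 -6.0000]
Step 3: x=[7.0000 13.0000 16.0000] v=[0.0000 0.0000 0.0000]
Step 4: x=[7.0000 10.0000 19.0000] v=[0.0000 -6.0000 6.0000]
Step 5: x=[4.0000 13.0000 19.0000] v=[-6.0000 6.0000 0.0000]
Step 6: x=[4.0000 13.0000 19.0000] v=[0.0000 0.0000 0.0000]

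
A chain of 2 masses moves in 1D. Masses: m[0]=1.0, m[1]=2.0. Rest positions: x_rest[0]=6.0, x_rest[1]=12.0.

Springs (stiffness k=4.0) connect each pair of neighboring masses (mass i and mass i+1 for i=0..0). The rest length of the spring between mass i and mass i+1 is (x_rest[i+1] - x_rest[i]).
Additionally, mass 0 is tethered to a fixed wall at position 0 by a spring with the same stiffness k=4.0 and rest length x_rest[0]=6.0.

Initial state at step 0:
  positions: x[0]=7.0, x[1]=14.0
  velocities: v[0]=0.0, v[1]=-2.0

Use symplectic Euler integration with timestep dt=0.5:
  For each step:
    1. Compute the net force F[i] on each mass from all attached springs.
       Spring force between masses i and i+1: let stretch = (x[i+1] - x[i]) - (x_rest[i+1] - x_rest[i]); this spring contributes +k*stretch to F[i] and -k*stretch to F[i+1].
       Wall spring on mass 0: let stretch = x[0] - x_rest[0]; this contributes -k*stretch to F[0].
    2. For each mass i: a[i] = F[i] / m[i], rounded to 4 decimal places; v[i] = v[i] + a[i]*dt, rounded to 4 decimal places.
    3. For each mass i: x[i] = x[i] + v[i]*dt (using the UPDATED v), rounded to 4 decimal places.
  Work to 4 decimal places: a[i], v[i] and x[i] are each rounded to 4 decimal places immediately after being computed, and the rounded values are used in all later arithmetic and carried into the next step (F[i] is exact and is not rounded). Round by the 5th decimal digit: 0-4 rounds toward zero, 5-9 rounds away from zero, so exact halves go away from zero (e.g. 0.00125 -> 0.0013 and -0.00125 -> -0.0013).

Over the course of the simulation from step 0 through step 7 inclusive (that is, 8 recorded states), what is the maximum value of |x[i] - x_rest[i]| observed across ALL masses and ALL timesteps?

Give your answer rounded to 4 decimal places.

Answer: 3.2187

Derivation:
Step 0: x=[7.0000 14.0000] v=[0.0000 -2.0000]
Step 1: x=[7.0000 12.5000] v=[0.0000 -3.0000]
Step 2: x=[5.5000 11.2500] v=[-3.0000 -2.5000]
Step 3: x=[4.2500 10.1250] v=[-2.5000 -2.2500]
Step 4: x=[4.6250 9.0625] v=[0.7500 -2.1250]
Step 5: x=[4.8125 8.7813] v=[0.3750 -0.5625]
Step 6: x=[4.1563 9.5157] v=[-1.3124 1.4687]
Step 7: x=[4.7032 10.5704] v=[1.0938 2.1093]
Max displacement = 3.2187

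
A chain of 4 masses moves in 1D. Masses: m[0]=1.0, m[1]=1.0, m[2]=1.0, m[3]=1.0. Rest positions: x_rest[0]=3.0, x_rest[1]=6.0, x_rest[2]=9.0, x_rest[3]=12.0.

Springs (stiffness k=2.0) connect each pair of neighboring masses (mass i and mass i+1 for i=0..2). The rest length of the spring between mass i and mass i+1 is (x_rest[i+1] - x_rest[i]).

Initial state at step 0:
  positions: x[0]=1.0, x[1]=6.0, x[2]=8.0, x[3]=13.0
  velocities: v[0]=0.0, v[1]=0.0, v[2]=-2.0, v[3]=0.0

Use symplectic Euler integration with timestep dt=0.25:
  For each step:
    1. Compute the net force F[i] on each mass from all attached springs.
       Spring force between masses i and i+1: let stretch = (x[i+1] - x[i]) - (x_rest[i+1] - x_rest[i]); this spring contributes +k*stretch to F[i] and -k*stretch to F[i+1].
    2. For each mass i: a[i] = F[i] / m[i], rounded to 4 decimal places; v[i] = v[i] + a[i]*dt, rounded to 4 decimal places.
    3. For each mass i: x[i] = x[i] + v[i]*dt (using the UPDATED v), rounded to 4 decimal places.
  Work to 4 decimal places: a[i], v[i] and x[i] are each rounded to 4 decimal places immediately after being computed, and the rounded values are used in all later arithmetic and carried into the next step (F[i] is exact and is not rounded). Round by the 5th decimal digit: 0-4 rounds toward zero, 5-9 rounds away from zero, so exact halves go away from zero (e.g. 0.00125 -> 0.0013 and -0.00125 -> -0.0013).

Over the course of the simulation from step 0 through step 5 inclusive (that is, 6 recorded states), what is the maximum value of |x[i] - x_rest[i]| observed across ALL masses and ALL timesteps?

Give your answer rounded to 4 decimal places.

Step 0: x=[1.0000 6.0000 8.0000 13.0000] v=[0.0000 0.0000 -2.0000 0.0000]
Step 1: x=[1.2500 5.6250 7.8750 12.7500] v=[1.0000 -1.5000 -0.5000 -1.0000]
Step 2: x=[1.6719 4.9844 8.0781 12.2656] v=[1.6875 -2.5625 0.8125 -1.9375]
Step 3: x=[2.1329 4.3164 8.4180 11.6328] v=[1.8438 -2.6719 1.3594 -2.5313]
Step 4: x=[2.4918 3.8882 8.6470 10.9731] v=[1.4356 -1.7129 0.9160 -2.6387]
Step 5: x=[2.6503 3.8803 8.5719 10.3977] v=[0.6338 -0.0317 -0.3004 -2.3018]
Max displacement = 2.1197

Answer: 2.1197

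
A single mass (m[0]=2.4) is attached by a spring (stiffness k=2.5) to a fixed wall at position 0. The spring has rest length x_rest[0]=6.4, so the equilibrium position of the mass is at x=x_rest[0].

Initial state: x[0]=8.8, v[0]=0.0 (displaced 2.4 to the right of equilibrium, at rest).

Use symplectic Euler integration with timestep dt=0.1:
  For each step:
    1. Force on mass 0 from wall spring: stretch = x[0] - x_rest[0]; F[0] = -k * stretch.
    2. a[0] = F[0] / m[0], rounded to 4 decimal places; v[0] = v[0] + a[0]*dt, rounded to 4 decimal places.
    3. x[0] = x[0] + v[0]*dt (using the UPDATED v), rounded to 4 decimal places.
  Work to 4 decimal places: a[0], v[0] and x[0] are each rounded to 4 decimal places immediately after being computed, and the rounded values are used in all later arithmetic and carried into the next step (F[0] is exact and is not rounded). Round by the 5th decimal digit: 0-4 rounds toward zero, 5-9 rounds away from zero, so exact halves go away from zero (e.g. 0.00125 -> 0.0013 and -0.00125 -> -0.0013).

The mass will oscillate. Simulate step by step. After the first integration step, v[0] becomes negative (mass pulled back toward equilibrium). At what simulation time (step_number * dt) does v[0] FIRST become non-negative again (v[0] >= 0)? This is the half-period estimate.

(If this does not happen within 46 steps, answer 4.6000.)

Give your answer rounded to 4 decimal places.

Answer: 3.1000

Derivation:
Step 0: x=[8.8000] v=[0.0000]
Step 1: x=[8.7750] v=[-0.2500]
Step 2: x=[8.7253] v=[-0.4974]
Step 3: x=[8.6513] v=[-0.7396]
Step 4: x=[8.5539] v=[-0.9741]
Step 5: x=[8.4341] v=[-1.1985]
Step 6: x=[8.2931] v=[-1.4104]
Step 7: x=[8.1323] v=[-1.6076]
Step 8: x=[7.9535] v=[-1.7881]
Step 9: x=[7.7585] v=[-1.9499]
Step 10: x=[7.5494] v=[-2.0914]
Step 11: x=[7.3283] v=[-2.2111]
Step 12: x=[7.0975] v=[-2.3078]
Step 13: x=[6.8595] v=[-2.3805]
Step 14: x=[6.6167] v=[-2.4284]
Step 15: x=[6.3716] v=[-2.4510]
Step 16: x=[6.1268] v=[-2.4480]
Step 17: x=[5.8849] v=[-2.4195]
Step 18: x=[5.6483] v=[-2.3658]
Step 19: x=[5.4196] v=[-2.2875]
Step 20: x=[5.2011] v=[-2.1854]
Step 21: x=[4.9951] v=[-2.0605]
Step 22: x=[4.8037] v=[-1.9142]
Step 23: x=[4.6289] v=[-1.7479]
Step 24: x=[4.4726] v=[-1.5634]
Step 25: x=[4.3363] v=[-1.3626]
Step 26: x=[4.2215] v=[-1.1476]
Step 27: x=[4.1294] v=[-0.9207]
Step 28: x=[4.0610] v=[-0.6842]
Step 29: x=[4.0169] v=[-0.4406]
Step 30: x=[3.9977] v=[-0.1924]
Step 31: x=[4.0035] v=[0.0578]
First v>=0 after going negative at step 31, time=3.1000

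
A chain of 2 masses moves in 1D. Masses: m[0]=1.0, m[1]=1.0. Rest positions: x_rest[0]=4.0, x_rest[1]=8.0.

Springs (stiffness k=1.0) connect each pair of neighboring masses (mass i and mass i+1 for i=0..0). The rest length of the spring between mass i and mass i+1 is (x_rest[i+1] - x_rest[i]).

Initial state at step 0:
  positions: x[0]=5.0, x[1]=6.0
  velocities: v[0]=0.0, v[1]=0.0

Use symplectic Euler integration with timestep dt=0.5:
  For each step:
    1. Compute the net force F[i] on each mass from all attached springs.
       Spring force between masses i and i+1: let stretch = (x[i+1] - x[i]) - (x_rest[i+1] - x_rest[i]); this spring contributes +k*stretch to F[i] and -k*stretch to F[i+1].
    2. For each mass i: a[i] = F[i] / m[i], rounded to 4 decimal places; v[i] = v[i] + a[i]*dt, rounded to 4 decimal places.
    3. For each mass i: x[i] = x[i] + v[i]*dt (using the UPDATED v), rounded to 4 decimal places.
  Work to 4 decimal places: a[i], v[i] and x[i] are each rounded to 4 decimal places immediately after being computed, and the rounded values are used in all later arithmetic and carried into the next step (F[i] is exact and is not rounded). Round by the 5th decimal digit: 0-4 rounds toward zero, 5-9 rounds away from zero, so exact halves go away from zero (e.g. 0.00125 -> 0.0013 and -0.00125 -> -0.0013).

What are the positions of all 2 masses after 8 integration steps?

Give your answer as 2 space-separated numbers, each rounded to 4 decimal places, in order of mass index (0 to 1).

Step 0: x=[5.0000 6.0000] v=[0.0000 0.0000]
Step 1: x=[4.2500 6.7500] v=[-1.5000 1.5000]
Step 2: x=[3.1250 7.8750] v=[-2.2500 2.2500]
Step 3: x=[2.1875 8.8125] v=[-1.8750 1.8750]
Step 4: x=[1.9063 9.0938] v=[-0.5625 0.5625]
Step 5: x=[2.4220 8.5782] v=[1.0313 -1.0313]
Step 6: x=[3.4767 7.5235] v=[2.1094 -2.1094]
Step 7: x=[4.5431 6.4571] v=[2.1328 -2.1328]
Step 8: x=[5.0880 5.9122] v=[1.0898 -1.0898]

Answer: 5.0880 5.9122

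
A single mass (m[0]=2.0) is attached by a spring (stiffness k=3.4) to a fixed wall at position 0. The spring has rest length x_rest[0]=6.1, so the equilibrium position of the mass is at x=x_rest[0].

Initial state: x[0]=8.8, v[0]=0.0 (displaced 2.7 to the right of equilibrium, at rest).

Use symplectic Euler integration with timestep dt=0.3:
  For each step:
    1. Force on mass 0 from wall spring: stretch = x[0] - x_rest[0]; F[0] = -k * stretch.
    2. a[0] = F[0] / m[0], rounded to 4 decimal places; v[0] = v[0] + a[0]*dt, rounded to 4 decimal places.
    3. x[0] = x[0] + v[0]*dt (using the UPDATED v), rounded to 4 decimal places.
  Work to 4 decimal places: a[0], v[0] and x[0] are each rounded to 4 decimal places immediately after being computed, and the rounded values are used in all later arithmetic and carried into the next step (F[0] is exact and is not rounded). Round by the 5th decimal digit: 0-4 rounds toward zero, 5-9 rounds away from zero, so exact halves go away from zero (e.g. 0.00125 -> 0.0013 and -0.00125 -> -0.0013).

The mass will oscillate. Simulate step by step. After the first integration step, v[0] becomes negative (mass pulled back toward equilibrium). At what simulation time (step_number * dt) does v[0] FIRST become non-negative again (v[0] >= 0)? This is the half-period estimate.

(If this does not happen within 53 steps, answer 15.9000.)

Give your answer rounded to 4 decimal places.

Step 0: x=[8.8000] v=[0.0000]
Step 1: x=[8.3869] v=[-1.3770]
Step 2: x=[7.6239] v=[-2.5433]
Step 3: x=[6.6278] v=[-3.3205]
Step 4: x=[5.5509] v=[-3.5897]
Step 5: x=[4.5580] v=[-3.3097]
Step 6: x=[3.8010] v=[-2.5233]
Step 7: x=[3.3958] v=[-1.3508]
Step 8: x=[3.4043] v=[0.0283]
First v>=0 after going negative at step 8, time=2.4000

Answer: 2.4000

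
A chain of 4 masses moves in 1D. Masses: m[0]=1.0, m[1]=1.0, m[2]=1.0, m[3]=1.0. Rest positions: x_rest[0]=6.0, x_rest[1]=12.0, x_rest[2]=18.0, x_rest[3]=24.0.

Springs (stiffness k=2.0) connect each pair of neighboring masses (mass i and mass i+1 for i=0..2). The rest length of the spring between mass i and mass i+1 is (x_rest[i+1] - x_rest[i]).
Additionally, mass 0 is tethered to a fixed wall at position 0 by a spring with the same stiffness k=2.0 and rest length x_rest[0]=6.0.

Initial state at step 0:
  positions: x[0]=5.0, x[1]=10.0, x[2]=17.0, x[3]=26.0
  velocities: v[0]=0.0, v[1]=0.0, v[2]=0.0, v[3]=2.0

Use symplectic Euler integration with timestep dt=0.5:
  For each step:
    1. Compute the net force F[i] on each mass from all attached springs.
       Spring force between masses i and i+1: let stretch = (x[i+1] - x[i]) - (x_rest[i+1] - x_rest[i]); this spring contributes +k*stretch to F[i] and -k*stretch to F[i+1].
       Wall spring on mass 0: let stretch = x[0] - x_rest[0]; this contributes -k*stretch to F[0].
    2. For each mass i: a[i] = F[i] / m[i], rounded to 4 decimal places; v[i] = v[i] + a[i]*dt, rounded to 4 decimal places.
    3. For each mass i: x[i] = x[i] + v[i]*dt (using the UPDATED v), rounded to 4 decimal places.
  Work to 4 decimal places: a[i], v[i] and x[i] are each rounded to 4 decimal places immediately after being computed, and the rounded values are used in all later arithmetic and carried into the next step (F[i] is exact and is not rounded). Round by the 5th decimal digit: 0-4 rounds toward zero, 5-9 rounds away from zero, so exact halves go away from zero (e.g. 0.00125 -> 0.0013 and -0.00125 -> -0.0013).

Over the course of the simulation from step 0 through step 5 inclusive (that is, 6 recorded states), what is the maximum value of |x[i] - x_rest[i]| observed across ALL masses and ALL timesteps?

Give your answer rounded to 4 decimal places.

Answer: 2.7188

Derivation:
Step 0: x=[5.0000 10.0000 17.0000 26.0000] v=[0.0000 0.0000 0.0000 2.0000]
Step 1: x=[5.0000 11.0000 18.0000 25.5000] v=[0.0000 2.0000 2.0000 -1.0000]
Step 2: x=[5.5000 12.5000 19.2500 24.2500] v=[1.0000 3.0000 2.5000 -2.5000]
Step 3: x=[6.7500 13.8750 19.6250 23.5000] v=[2.5000 2.7500 0.7500 -1.5000]
Step 4: x=[8.1875 14.5625 19.0625 23.8125] v=[2.8750 1.3750 -1.1250 0.6250]
Step 5: x=[8.7188 14.3125 18.6250 24.7500] v=[1.0625 -0.5000 -0.8750 1.8750]
Max displacement = 2.7188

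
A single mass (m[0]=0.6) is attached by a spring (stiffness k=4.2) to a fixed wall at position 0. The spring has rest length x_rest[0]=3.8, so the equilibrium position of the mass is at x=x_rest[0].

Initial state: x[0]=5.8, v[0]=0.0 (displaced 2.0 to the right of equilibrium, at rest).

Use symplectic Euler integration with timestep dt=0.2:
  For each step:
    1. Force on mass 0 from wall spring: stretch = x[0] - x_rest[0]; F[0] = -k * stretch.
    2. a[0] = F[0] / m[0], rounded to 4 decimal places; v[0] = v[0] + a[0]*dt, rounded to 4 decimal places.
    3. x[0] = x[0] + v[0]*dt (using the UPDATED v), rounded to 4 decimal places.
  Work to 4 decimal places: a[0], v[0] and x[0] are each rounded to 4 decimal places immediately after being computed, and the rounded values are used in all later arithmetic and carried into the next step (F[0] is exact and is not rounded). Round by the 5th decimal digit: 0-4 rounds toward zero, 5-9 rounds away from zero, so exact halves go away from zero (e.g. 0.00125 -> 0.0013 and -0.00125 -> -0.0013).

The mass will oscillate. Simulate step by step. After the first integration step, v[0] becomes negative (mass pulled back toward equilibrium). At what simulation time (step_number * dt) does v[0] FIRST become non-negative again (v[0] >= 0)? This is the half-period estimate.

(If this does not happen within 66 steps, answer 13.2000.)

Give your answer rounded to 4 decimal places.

Answer: 1.2000

Derivation:
Step 0: x=[5.8000] v=[0.0000]
Step 1: x=[5.2400] v=[-2.8000]
Step 2: x=[4.2768] v=[-4.8160]
Step 3: x=[3.1801] v=[-5.4835]
Step 4: x=[2.2570] v=[-4.6156]
Step 5: x=[1.7659] v=[-2.4554]
Step 6: x=[1.8444] v=[0.3923]
First v>=0 after going negative at step 6, time=1.2000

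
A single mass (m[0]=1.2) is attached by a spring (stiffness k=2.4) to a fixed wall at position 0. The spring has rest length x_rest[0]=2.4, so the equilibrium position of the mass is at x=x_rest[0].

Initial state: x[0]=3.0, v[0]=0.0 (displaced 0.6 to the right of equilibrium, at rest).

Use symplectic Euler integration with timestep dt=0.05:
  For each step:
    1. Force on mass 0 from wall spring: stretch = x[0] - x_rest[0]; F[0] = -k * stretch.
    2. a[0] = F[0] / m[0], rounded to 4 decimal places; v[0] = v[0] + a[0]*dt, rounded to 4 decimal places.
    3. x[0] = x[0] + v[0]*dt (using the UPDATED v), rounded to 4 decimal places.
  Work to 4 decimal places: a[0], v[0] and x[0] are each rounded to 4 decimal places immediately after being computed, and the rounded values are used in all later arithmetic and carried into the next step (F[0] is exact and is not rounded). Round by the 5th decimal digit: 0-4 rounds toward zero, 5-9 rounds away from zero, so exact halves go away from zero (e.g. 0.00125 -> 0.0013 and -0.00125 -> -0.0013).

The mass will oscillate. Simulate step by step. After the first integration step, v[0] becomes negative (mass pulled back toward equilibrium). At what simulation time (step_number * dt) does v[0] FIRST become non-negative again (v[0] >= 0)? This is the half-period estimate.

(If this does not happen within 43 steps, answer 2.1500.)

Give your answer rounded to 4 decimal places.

Answer: 2.1500

Derivation:
Step 0: x=[3.0000] v=[0.0000]
Step 1: x=[2.9970] v=[-0.0600]
Step 2: x=[2.9910] v=[-0.1197]
Step 3: x=[2.9821] v=[-0.1788]
Step 4: x=[2.9703] v=[-0.2370]
Step 5: x=[2.9556] v=[-0.2940]
Step 6: x=[2.9381] v=[-0.3496]
Step 7: x=[2.9179] v=[-0.4034]
Step 8: x=[2.8951] v=[-0.4552]
Step 9: x=[2.8699] v=[-0.5047]
Step 10: x=[2.8423] v=[-0.5517]
Step 11: x=[2.8125] v=[-0.5959]
Step 12: x=[2.7806] v=[-0.6372]
Step 13: x=[2.7468] v=[-0.6753]
Step 14: x=[2.7113] v=[-0.7100]
Step 15: x=[2.6742] v=[-0.7411]
Step 16: x=[2.6358] v=[-0.7685]
Step 17: x=[2.5962] v=[-0.7921]
Step 18: x=[2.5556] v=[-0.8117]
Step 19: x=[2.5142] v=[-0.8273]
Step 20: x=[2.4723] v=[-0.8387]
Step 21: x=[2.4300] v=[-0.8459]
Step 22: x=[2.3876] v=[-0.8489]
Step 23: x=[2.3452] v=[-0.8477]
Step 24: x=[2.3031] v=[-0.8422]
Step 25: x=[2.2615] v=[-0.8325]
Step 26: x=[2.2206] v=[-0.8187]
Step 27: x=[2.1806] v=[-0.8008]
Step 28: x=[2.1417] v=[-0.7789]
Step 29: x=[2.1040] v=[-0.7531]
Step 30: x=[2.0678] v=[-0.7235]
Step 31: x=[2.0333] v=[-0.6903]
Step 32: x=[2.0006] v=[-0.6536]
Step 33: x=[1.9699] v=[-0.6137]
Step 34: x=[1.9414] v=[-0.5707]
Step 35: x=[1.9152] v=[-0.5248]
Step 36: x=[1.8914] v=[-0.4763]
Step 37: x=[1.8701] v=[-0.4254]
Step 38: x=[1.8515] v=[-0.3724]
Step 39: x=[1.8356] v=[-0.3176]
Step 40: x=[1.8225] v=[-0.2612]
Step 41: x=[1.8123] v=[-0.2035]
Step 42: x=[1.8051] v=[-0.1447]
Step 43: x=[1.8008] v=[-0.0852]
v[0] did not become non-negative within 43 steps; using fallback time=2.1500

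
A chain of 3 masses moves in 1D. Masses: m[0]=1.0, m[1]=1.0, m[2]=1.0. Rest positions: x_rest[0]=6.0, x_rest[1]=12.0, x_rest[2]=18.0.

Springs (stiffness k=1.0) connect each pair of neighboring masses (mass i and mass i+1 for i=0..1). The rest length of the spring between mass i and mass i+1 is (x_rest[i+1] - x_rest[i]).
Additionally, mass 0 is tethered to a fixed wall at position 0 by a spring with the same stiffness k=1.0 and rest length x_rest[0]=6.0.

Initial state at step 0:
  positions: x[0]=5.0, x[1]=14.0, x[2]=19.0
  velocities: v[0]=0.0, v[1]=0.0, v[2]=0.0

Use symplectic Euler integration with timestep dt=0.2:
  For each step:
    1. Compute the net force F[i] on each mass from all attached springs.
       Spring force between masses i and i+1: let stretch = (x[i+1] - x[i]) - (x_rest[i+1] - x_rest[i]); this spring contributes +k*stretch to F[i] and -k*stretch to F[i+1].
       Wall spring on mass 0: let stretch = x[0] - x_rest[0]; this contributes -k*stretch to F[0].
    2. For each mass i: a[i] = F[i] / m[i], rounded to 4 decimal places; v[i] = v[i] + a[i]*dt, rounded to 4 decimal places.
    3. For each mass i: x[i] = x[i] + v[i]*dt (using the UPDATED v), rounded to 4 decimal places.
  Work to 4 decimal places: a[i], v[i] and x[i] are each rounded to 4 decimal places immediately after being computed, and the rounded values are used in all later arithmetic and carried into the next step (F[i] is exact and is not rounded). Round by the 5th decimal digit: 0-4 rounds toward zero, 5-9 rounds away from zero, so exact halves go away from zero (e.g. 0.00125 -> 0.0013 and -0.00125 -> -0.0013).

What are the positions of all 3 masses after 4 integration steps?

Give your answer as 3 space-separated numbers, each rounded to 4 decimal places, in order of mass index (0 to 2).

Answer: 6.3283 12.6930 19.2880

Derivation:
Step 0: x=[5.0000 14.0000 19.0000] v=[0.0000 0.0000 0.0000]
Step 1: x=[5.1600 13.8400 19.0400] v=[0.8000 -0.8000 0.2000]
Step 2: x=[5.4608 13.5408 19.1120] v=[1.5040 -1.4960 0.3600]
Step 3: x=[5.8664 13.1412 19.2012] v=[2.0278 -1.9978 0.4458]
Step 4: x=[6.3283 12.6930 19.2880] v=[2.3095 -2.2408 0.4338]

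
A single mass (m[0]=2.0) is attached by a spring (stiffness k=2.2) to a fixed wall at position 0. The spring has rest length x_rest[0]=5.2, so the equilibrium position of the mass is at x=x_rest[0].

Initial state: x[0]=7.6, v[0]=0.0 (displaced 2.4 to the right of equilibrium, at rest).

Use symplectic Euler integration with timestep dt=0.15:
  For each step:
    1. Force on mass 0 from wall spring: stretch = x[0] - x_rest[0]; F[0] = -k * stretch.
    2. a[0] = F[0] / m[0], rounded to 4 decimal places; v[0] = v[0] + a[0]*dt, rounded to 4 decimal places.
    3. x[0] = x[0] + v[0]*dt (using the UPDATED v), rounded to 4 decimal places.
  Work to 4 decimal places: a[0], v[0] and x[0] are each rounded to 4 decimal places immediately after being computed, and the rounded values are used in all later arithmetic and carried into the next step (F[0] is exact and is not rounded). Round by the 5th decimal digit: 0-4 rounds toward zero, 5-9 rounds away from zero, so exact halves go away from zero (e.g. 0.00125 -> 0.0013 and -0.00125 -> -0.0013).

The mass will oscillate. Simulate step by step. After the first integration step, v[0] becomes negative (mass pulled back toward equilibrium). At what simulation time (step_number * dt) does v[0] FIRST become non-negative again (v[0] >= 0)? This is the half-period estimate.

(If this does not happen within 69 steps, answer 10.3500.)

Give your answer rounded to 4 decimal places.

Step 0: x=[7.6000] v=[0.0000]
Step 1: x=[7.5406] v=[-0.3960]
Step 2: x=[7.4233] v=[-0.7822]
Step 3: x=[7.2510] v=[-1.1490]
Step 4: x=[7.0279] v=[-1.4874]
Step 5: x=[6.7596] v=[-1.7890]
Step 6: x=[6.4527] v=[-2.0463]
Step 7: x=[6.1148] v=[-2.2530]
Step 8: x=[5.7542] v=[-2.4039]
Step 9: x=[5.3799] v=[-2.4953]
Step 10: x=[5.0012] v=[-2.5250]
Step 11: x=[4.6274] v=[-2.4922]
Step 12: x=[4.2677] v=[-2.3977]
Step 13: x=[3.9311] v=[-2.2439]
Step 14: x=[3.6259] v=[-2.0345]
Step 15: x=[3.3597] v=[-1.7748]
Step 16: x=[3.1390] v=[-1.4712]
Step 17: x=[2.9693] v=[-1.1311]
Step 18: x=[2.8549] v=[-0.7630]
Step 19: x=[2.7985] v=[-0.3761]
Step 20: x=[2.8015] v=[0.0202]
First v>=0 after going negative at step 20, time=3.0000

Answer: 3.0000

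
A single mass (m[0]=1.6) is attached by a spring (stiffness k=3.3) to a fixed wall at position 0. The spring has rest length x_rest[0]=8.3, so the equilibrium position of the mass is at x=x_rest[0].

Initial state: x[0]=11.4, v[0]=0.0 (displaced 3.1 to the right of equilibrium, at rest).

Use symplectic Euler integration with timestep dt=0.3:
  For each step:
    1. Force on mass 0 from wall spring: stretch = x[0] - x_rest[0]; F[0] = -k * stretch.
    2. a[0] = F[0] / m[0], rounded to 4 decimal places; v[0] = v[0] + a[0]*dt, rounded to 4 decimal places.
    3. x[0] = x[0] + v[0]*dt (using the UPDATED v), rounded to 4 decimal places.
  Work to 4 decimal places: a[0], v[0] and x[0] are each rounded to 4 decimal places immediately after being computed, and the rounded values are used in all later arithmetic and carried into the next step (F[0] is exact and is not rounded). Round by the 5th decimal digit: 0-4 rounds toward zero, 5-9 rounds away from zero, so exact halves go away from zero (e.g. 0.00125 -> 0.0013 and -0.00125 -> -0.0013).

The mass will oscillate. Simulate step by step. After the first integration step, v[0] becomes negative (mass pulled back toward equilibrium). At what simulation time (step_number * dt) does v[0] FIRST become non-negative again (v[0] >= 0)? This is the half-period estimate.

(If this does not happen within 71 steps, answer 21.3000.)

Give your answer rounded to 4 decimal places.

Step 0: x=[11.4000] v=[0.0000]
Step 1: x=[10.8246] v=[-1.9181]
Step 2: x=[9.7805] v=[-3.4802]
Step 3: x=[8.4616] v=[-4.3963]
Step 4: x=[7.1127] v=[-4.4963]
Step 5: x=[5.9842] v=[-3.7617]
Step 6: x=[5.2856] v=[-2.3288]
Step 7: x=[5.1465] v=[-0.4636]
Step 8: x=[5.5928] v=[1.4876]
First v>=0 after going negative at step 8, time=2.4000

Answer: 2.4000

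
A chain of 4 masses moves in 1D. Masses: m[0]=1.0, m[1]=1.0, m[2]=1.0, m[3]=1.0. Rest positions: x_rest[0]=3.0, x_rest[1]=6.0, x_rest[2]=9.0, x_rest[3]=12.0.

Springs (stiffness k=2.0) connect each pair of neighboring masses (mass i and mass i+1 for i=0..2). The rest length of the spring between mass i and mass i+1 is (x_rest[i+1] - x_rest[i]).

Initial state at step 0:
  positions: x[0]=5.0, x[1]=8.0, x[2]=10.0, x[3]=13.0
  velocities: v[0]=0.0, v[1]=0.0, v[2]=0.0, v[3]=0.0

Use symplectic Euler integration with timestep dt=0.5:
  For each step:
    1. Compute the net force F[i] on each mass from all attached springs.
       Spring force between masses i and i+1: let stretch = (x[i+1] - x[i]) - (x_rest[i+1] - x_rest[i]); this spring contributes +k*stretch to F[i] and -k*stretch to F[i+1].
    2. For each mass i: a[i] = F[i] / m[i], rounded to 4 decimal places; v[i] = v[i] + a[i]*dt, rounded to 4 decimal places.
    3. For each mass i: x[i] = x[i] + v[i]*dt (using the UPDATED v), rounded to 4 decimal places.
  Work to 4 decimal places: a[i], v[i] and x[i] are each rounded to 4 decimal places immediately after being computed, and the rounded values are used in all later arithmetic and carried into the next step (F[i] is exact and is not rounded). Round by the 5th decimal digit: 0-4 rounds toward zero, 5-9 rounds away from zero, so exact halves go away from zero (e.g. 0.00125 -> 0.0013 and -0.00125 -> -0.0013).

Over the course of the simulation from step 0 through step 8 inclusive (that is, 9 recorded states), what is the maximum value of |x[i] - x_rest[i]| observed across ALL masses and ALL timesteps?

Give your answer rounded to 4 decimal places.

Answer: 2.1250

Derivation:
Step 0: x=[5.0000 8.0000 10.0000 13.0000] v=[0.0000 0.0000 0.0000 0.0000]
Step 1: x=[5.0000 7.5000 10.5000 13.0000] v=[0.0000 -1.0000 1.0000 0.0000]
Step 2: x=[4.7500 7.2500 10.7500 13.2500] v=[-0.5000 -0.5000 0.5000 0.5000]
Step 3: x=[4.2500 7.5000 10.5000 13.7500] v=[-1.0000 0.5000 -0.5000 1.0000]
Step 4: x=[3.8750 7.6250 10.3750 14.1250] v=[-0.7500 0.2500 -0.2500 0.7500]
Step 5: x=[3.8750 7.2500 10.7500 14.1250] v=[0.0000 -0.7500 0.7500 0.0000]
Step 6: x=[4.0625 6.9375 11.0625 13.9375] v=[0.3750 -0.6250 0.6250 -0.3750]
Step 7: x=[4.1875 7.2500 10.7500 13.8125] v=[0.2500 0.6250 -0.6250 -0.2500]
Step 8: x=[4.3438 7.7813 10.2188 13.6563] v=[0.3125 1.0625 -1.0625 -0.3125]
Max displacement = 2.1250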